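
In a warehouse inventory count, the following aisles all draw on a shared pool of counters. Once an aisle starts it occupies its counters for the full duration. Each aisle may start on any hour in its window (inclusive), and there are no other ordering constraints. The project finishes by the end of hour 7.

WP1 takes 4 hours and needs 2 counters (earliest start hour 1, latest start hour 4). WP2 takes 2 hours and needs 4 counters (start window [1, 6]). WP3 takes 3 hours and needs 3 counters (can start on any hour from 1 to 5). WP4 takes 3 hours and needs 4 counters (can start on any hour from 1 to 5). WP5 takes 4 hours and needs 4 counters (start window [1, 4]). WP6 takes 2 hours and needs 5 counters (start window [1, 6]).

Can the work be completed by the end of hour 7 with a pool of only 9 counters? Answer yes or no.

no

The minimum achievable peak is 10; 9 < 10, so no feasible schedule stays within the cap.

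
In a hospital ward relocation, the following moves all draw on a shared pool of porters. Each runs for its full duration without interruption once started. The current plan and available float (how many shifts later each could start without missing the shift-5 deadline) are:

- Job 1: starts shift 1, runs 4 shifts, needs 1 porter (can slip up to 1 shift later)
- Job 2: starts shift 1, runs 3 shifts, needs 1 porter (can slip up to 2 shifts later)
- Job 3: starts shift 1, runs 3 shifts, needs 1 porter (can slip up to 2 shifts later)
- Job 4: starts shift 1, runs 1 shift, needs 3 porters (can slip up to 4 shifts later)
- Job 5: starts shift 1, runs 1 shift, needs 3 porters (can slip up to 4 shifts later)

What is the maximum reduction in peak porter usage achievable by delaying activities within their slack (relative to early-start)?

5

Early-start peak: s1:9  s2:3  s3:3  s4:1  s5:0 ⇒ 9.
Leveled (Job 1@1, Job 2@1, Job 3@1, Job 4@4, Job 5@5): s1:3  s2:3  s3:3  s4:4  s5:3 ⇒ 4.
Reduction 9 − 4 = 5.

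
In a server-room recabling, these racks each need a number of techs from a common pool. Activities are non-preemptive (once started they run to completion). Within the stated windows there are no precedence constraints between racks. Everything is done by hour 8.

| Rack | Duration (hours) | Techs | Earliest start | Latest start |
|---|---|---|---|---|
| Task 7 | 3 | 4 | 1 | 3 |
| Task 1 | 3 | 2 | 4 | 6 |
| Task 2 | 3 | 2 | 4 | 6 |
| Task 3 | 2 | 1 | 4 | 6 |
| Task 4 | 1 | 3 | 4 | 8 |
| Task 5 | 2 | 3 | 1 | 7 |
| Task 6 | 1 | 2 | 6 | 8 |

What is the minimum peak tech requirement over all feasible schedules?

5

Early-start (Task 7@1, Task 1@4, Task 2@4, Task 3@4, Task 4@4, Task 5@1, Task 6@6) gives peak 8: h1:7  h2:7  h3:4  h4:8  h5:5  h6:6  h7:0  h8:0.
Shift Task 2→5, Task 3→5, Task 5→7, Task 6→8.
Schedule Task 7@1, Task 1@4, Task 2@5, Task 3@5, Task 4@4, Task 5@7, Task 6@8: h1:4  h2:4  h3:4  h4:5  h5:5  h6:5  h7:5  h8:5 — peak 5.
Total tech-hours = 37 over 8 hours ⇒ peak ≥ ⌈37/8⌉ = 5, so 5 is optimal.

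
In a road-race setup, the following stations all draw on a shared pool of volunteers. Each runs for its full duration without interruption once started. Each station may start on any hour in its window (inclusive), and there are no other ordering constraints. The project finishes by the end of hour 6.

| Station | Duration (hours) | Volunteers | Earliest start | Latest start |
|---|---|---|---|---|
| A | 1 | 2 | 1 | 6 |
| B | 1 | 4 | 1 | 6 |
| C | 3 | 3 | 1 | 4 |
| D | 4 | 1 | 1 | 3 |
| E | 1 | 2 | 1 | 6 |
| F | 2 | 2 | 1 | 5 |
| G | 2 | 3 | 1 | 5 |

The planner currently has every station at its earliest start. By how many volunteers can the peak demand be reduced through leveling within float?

Early-start peak: h1:17  h2:9  h3:4  h4:1  h5:0  h6:0 ⇒ 17.
Leveled (A@1, B@1, C@2, D@2, E@2, F@3, G@5): h1:6  h2:6  h3:6  h4:6  h5:4  h6:3 ⇒ 6.
Reduction 17 − 6 = 11.

11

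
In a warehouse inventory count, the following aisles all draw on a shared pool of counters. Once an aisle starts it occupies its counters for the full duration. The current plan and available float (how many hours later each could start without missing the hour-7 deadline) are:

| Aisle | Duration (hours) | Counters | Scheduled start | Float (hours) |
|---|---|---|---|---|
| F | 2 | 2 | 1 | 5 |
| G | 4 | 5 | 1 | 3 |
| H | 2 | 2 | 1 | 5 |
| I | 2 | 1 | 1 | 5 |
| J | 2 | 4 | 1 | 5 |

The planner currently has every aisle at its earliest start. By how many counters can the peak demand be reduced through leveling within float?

Early-start peak: h1:14  h2:14  h3:5  h4:5  h5:0  h6:0  h7:0 ⇒ 14.
Leveled (F@1, G@1, H@3, I@5, J@5): h1:7  h2:7  h3:7  h4:7  h5:5  h6:5  h7:0 ⇒ 7.
Reduction 14 − 7 = 7.

7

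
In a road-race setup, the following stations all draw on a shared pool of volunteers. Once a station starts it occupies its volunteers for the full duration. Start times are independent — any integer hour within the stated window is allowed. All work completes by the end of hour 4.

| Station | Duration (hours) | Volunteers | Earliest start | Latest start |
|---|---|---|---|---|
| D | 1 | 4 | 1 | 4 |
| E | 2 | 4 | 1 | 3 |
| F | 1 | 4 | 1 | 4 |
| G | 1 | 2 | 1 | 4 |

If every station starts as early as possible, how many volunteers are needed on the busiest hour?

14

Early-start schedule: D@1, E@1, F@1, G@1.
Load per hour: hour 1: 14, hour 2: 4, hour 3: 0, hour 4: 0.
Peak is 14.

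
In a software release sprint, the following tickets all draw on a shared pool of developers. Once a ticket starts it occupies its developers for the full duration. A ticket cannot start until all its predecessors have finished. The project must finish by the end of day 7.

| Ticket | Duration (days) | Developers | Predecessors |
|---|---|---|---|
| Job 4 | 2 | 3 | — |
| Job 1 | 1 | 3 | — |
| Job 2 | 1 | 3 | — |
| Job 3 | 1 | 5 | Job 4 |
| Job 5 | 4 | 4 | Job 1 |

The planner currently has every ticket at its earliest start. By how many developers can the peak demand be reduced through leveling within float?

3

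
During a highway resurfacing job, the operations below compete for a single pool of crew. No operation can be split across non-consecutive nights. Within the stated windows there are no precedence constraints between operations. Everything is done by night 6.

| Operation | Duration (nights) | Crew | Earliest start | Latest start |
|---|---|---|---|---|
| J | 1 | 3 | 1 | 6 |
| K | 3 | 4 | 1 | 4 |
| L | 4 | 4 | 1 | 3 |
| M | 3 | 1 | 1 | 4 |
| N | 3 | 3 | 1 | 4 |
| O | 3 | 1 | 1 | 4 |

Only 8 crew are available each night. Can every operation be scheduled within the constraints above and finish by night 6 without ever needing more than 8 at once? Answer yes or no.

no

The minimum achievable peak is 9; 8 < 9, so no feasible schedule stays within the cap.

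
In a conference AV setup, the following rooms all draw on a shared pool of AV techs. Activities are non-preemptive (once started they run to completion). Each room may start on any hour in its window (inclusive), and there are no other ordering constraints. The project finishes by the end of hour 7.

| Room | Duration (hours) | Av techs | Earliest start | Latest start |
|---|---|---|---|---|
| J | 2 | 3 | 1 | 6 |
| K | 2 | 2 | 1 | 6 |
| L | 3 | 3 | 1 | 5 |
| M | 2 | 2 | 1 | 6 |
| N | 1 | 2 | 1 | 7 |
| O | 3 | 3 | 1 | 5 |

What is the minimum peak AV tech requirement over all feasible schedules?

6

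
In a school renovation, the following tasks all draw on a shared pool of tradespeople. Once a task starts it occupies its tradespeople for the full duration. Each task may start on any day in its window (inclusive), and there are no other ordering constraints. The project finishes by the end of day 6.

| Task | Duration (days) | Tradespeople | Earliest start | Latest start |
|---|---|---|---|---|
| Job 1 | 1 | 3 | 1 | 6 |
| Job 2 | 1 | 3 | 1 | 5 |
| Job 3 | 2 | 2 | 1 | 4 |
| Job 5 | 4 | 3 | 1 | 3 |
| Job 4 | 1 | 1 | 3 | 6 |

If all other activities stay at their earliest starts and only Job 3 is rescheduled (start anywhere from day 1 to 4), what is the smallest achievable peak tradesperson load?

9

Job 3@1: d1:11  d2:5  d3:4  d4:3  d5:0  d6:0 → peak 11
Job 3@2: d1:9  d2:5  d3:6  d4:3  d5:0  d6:0 → peak 9
Job 3@3: d1:9  d2:3  d3:6  d4:5  d5:0  d6:0 → peak 9
Job 3@4: d1:9  d2:3  d3:4  d4:5  d5:2  d6:0 → peak 9
Best is Job 3@2, peak 9.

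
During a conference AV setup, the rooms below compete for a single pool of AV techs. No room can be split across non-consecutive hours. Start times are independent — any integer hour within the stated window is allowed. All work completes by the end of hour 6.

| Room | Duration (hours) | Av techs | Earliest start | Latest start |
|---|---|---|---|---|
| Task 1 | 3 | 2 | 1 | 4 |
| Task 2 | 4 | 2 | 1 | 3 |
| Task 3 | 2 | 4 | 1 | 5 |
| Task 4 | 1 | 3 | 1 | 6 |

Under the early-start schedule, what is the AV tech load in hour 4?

At early start, hour 4 has: Task 2.
Demand: 2 = 2.

2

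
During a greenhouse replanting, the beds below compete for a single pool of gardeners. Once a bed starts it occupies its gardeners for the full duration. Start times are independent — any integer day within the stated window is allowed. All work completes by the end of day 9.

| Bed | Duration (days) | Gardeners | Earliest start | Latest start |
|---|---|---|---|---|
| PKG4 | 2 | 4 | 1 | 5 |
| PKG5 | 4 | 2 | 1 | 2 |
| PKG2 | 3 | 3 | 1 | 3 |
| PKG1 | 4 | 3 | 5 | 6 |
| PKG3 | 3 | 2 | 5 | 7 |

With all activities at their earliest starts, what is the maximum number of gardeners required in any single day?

9

Early-start schedule: PKG4@1, PKG5@1, PKG2@1, PKG1@5, PKG3@5.
Load per day: day 1: 9, day 2: 9, day 3: 5, day 4: 2, day 5: 5, day 6: 5, day 7: 5, day 8: 3, day 9: 0.
Peak is 9.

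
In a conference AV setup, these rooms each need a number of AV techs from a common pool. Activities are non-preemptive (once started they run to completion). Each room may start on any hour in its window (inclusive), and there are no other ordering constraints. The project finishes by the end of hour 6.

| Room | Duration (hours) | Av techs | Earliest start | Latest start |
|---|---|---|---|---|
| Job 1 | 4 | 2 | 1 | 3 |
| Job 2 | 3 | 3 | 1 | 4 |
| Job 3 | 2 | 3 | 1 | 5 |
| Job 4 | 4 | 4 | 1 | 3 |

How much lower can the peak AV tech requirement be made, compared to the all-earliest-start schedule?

Early-start peak: h1:12  h2:12  h3:9  h4:6  h5:0  h6:0 ⇒ 12.
Leveled (Job 1@1, Job 2@1, Job 3@1, Job 4@3): h1:8  h2:8  h3:9  h4:6  h5:4  h6:4 ⇒ 9.
Reduction 12 − 9 = 3.

3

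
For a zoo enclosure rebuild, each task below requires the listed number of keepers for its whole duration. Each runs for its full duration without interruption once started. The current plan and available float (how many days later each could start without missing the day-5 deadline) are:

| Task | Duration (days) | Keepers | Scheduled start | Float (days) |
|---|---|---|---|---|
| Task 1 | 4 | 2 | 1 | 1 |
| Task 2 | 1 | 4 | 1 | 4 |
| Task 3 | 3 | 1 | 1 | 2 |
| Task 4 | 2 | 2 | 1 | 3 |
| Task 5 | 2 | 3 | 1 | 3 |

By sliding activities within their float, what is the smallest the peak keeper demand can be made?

5

Early-start (Task 1@1, Task 2@1, Task 3@1, Task 4@1, Task 5@1) gives peak 12: d1:12  d2:8  d3:3  d4:2  d5:0.
Shift Task 2→5, Task 3→3, Task 4→3.
Schedule Task 1@1, Task 2@5, Task 3@3, Task 4@3, Task 5@1: d1:5  d2:5  d3:5  d4:5  d5:5 — peak 5.
Total keeper-days = 25 over 5 days ⇒ peak ≥ ⌈25/5⌉ = 5, so 5 is optimal.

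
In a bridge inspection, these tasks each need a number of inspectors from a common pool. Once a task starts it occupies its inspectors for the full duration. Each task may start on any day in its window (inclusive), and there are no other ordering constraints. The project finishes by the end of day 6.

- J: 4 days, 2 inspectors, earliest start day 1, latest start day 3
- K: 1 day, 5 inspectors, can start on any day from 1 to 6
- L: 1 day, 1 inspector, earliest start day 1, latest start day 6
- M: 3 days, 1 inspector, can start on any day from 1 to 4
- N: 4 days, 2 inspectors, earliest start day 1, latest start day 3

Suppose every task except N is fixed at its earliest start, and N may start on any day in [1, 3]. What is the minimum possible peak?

9

N@1: d1:11  d2:5  d3:5  d4:4  d5:0  d6:0 → peak 11
N@2: d1:9  d2:5  d3:5  d4:4  d5:2  d6:0 → peak 9
N@3: d1:9  d2:3  d3:5  d4:4  d5:2  d6:2 → peak 9
Best is N@2, peak 9.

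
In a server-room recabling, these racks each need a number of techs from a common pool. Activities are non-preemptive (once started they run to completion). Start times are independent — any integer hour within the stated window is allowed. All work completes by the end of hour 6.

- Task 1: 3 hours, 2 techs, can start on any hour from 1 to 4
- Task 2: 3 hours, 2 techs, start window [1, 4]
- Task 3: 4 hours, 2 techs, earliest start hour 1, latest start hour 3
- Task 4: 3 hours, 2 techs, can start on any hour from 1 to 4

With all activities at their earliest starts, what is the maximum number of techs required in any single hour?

8

Early-start schedule: Task 1@1, Task 2@1, Task 3@1, Task 4@1.
Load per hour: hour 1: 8, hour 2: 8, hour 3: 8, hour 4: 2, hour 5: 0, hour 6: 0.
Peak is 8.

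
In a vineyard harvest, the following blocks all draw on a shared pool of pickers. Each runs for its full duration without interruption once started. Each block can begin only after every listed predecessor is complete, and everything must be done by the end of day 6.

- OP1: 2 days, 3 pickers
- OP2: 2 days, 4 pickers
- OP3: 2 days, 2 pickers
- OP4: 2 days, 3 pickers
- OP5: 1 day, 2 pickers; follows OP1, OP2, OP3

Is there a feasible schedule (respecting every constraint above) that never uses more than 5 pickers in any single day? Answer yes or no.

Schedule OP1@1, OP2@3, OP3@1, OP4@5, OP5@5: d1:5  d2:5  d3:4  d4:4  d5:5  d6:3 — peak 5 ≤ 5.

yes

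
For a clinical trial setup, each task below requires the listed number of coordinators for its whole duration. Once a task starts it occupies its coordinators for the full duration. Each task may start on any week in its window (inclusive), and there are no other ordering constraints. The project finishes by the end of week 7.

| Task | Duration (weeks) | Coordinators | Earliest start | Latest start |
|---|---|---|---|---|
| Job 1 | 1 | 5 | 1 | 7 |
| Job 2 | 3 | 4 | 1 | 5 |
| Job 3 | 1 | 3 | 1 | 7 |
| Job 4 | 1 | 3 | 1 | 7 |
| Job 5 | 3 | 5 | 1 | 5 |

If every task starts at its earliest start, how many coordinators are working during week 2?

9

At early start, week 2 has: Job 2, Job 5.
Demand: 4 + 5 = 9.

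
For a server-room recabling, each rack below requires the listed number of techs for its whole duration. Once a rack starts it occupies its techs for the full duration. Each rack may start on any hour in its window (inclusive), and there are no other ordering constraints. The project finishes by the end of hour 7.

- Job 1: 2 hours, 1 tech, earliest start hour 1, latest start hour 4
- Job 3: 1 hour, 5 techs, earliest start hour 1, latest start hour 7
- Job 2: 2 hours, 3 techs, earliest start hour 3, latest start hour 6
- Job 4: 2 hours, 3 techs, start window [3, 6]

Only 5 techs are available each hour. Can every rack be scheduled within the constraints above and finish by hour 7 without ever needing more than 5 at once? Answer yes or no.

Schedule Job 1@1, Job 3@3, Job 2@4, Job 4@6: h1:1  h2:1  h3:5  h4:3  h5:3  h6:3  h7:3 — peak 5 ≤ 5.

yes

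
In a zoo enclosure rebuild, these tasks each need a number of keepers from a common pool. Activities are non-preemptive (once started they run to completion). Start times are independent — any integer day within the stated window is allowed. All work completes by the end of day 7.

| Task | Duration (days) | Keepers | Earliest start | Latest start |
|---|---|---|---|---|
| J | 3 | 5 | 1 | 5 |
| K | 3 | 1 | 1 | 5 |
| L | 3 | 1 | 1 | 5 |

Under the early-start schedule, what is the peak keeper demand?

Early-start schedule: J@1, K@1, L@1.
Load per day: day 1: 7, day 2: 7, day 3: 7, day 4: 0, day 5: 0, day 6: 0, day 7: 0.
Peak is 7.

7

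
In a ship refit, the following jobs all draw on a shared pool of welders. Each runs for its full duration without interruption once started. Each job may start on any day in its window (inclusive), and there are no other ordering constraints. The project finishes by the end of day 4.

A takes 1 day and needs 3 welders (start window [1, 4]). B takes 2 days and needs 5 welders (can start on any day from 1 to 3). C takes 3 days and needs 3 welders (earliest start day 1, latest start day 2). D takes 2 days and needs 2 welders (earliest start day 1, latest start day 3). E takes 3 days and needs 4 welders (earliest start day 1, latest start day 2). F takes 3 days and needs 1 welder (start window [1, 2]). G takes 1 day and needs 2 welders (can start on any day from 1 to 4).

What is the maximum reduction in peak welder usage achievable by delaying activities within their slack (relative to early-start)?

7

Early-start peak: d1:20  d2:15  d3:8  d4:0 ⇒ 20.
Leveled (A@1, B@1, C@1, D@3, E@2, F@1, G@3): d1:12  d2:13  d3:12  d4:6 ⇒ 13.
Reduction 20 − 13 = 7.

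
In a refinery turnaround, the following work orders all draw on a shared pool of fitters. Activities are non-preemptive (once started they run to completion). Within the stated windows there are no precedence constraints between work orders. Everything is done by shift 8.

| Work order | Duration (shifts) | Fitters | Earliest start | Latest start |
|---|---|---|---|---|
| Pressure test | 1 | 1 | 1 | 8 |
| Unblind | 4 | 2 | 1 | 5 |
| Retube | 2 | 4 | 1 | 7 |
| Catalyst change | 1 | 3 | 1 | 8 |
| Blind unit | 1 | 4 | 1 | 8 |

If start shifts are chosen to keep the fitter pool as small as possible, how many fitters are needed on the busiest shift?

Early-start (Pressure test@1, Unblind@1, Retube@1, Catalyst change@1, Blind unit@1) gives peak 14: s1:14  s2:6  s3:2  s4:2  s5:0  s6:0  s7:0  s8:0.
Shift Retube→5, Catalyst change→7, Blind unit→8.
Schedule Pressure test@1, Unblind@1, Retube@5, Catalyst change@7, Blind unit@8: s1:3  s2:2  s3:2  s4:2  s5:4  s6:4  s7:3  s8:4 — peak 4.

4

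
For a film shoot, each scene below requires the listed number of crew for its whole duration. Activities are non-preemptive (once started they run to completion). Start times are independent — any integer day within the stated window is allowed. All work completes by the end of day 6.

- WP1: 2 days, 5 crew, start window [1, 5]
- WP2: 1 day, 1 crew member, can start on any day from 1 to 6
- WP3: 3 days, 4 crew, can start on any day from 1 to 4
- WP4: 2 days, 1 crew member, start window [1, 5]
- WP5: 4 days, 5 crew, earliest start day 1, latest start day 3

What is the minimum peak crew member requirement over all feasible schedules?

9

Early-start (WP1@1, WP2@1, WP3@1, WP4@1, WP5@1) gives peak 16: d1:16  d2:15  d3:9  d4:5  d5:0  d6:0.
Shift WP3→2, WP4→5, WP5→3.
Schedule WP1@1, WP2@1, WP3@2, WP4@5, WP5@3: d1:6  d2:9  d3:9  d4:9  d5:6  d6:6 — peak 9.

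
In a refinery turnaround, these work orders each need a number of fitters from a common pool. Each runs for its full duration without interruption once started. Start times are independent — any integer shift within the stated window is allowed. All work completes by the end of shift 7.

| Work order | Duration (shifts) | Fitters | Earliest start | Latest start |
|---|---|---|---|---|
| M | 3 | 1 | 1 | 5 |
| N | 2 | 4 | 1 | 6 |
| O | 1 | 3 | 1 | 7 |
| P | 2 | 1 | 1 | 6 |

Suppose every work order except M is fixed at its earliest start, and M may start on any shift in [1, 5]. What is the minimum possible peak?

8

M@1: s1:9  s2:6  s3:1  s4:0  s5:0  s6:0  s7:0 → peak 9
M@2: s1:8  s2:6  s3:1  s4:1  s5:0  s6:0  s7:0 → peak 8
M@3: s1:8  s2:5  s3:1  s4:1  s5:1  s6:0  s7:0 → peak 8
M@4: s1:8  s2:5  s3:0  s4:1  s5:1  s6:1  s7:0 → peak 8
M@5: s1:8  s2:5  s3:0  s4:0  s5:1  s6:1  s7:1 → peak 8
Best is M@2, peak 8.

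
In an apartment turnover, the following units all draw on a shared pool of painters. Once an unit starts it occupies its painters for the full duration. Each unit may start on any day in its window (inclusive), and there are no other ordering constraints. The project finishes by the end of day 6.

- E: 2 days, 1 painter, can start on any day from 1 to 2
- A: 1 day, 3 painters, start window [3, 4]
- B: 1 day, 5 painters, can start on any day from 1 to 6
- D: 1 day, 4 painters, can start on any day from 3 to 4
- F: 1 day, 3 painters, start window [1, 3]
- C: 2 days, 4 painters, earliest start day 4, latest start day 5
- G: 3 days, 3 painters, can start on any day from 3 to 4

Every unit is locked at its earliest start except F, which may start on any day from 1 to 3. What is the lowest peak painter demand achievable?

10

F@1: d1:9  d2:1  d3:10  d4:7  d5:7  d6:0 → peak 10
F@2: d1:6  d2:4  d3:10  d4:7  d5:7  d6:0 → peak 10
F@3: d1:6  d2:1  d3:13  d4:7  d5:7  d6:0 → peak 13
Best is F@1, peak 10.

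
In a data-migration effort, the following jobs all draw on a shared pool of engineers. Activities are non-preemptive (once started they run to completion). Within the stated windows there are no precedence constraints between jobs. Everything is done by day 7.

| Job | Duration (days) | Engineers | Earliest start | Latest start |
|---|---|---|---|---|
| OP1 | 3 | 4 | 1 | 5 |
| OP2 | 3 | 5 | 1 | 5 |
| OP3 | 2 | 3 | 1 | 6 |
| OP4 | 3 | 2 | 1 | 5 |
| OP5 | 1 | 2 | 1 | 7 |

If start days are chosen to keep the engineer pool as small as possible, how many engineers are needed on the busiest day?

Early-start (OP1@1, OP2@1, OP3@1, OP4@1, OP5@1) gives peak 16: d1:16  d2:14  d3:11  d4:0  d5:0  d6:0  d7:0.
Shift OP2→4, OP4→3, OP5→6.
Schedule OP1@1, OP2@4, OP3@1, OP4@3, OP5@6: d1:7  d2:7  d3:6  d4:7  d5:7  d6:7  d7:0 — peak 7.

7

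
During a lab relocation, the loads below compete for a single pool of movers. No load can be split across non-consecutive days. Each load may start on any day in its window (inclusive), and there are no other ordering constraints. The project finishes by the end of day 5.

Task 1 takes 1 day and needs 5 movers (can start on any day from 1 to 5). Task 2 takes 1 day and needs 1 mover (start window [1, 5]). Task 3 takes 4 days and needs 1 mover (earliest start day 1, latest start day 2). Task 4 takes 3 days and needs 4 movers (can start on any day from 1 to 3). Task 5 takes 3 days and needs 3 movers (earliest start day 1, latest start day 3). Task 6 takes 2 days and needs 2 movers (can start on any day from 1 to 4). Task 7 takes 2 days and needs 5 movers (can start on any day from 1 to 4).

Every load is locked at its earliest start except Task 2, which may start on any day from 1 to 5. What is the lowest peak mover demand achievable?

20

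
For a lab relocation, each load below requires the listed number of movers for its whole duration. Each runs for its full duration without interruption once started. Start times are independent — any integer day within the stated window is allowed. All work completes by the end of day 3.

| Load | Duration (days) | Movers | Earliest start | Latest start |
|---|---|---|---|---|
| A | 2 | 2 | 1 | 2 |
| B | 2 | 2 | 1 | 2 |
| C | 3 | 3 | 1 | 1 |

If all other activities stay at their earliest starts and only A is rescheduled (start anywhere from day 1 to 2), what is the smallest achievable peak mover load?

7

A@1: d1:7  d2:7  d3:3 → peak 7
A@2: d1:5  d2:7  d3:5 → peak 7
Best is A@1, peak 7.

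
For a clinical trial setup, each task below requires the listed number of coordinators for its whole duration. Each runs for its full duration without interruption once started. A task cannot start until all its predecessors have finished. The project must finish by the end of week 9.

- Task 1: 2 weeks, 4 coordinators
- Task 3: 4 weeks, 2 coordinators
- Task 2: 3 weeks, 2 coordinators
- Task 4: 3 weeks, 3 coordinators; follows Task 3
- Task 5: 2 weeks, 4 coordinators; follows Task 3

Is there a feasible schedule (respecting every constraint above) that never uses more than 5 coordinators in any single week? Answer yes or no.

The minimum achievable peak is 6; 5 < 6, so no feasible schedule stays within the cap.

no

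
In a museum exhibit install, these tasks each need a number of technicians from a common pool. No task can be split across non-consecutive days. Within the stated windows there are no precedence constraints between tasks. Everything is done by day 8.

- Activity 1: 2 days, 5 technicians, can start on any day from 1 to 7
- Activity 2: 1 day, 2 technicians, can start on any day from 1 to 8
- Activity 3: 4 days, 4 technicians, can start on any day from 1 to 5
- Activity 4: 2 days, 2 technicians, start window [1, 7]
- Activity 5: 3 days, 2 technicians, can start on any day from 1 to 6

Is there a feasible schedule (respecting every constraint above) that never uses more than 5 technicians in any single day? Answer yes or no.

The minimum achievable peak is 6; 5 < 6, so no feasible schedule stays within the cap.

no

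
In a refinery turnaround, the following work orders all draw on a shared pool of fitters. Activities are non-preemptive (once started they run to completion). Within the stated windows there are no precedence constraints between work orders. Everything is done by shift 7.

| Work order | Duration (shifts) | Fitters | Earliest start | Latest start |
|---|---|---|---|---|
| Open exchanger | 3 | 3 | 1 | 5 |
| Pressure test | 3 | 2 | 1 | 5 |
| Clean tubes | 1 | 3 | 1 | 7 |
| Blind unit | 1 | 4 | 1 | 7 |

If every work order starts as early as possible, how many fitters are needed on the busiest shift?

Early-start schedule: Open exchanger@1, Pressure test@1, Clean tubes@1, Blind unit@1.
Load per shift: shift 1: 12, shift 2: 5, shift 3: 5, shift 4: 0, shift 5: 0, shift 6: 0, shift 7: 0.
Peak is 12.

12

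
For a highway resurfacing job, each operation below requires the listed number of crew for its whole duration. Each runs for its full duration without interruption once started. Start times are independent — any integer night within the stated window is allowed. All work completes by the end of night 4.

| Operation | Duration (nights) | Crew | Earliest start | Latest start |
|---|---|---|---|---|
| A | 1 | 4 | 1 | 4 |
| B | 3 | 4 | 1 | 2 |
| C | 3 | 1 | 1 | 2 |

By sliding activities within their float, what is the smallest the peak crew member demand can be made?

5

Early-start (A@1, B@1, C@1) gives peak 9: n1:9  n2:5  n3:5  n4:0.
Shift B→2.
Schedule A@1, B@2, C@1: n1:5  n2:5  n3:5  n4:4 — peak 5.
Total crew member-nights = 19 over 4 nights ⇒ peak ≥ ⌈19/4⌉ = 5, so 5 is optimal.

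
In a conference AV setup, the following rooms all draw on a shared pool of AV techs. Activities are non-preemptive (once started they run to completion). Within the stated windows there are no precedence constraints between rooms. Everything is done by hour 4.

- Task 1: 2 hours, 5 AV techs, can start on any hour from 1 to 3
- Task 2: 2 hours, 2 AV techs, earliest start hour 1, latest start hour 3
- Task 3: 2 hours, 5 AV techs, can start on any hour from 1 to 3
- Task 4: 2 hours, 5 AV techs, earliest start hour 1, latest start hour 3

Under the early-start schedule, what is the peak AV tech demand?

17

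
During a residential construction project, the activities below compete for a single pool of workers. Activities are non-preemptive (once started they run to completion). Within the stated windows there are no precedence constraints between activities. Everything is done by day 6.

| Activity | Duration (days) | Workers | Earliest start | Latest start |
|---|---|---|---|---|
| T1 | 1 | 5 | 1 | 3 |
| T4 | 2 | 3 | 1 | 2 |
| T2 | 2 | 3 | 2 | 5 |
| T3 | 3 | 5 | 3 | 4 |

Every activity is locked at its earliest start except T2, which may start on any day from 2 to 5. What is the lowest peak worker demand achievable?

8

T2@2: d1:8  d2:6  d3:8  d4:5  d5:5  d6:0 → peak 8
T2@3: d1:8  d2:3  d3:8  d4:8  d5:5  d6:0 → peak 8
T2@4: d1:8  d2:3  d3:5  d4:8  d5:8  d6:0 → peak 8
T2@5: d1:8  d2:3  d3:5  d4:5  d5:8  d6:3 → peak 8
Best is T2@2, peak 8.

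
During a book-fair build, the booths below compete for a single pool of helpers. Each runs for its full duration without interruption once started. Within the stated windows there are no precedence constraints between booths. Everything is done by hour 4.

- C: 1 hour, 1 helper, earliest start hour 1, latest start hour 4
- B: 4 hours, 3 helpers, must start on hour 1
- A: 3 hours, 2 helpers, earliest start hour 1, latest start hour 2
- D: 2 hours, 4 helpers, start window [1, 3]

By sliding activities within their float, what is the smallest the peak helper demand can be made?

Early-start (C@1, B@1, A@1, D@1) gives peak 10: h1:10  h2:9  h3:5  h4:3.
Shift D→2.
Schedule C@1, B@1, A@1, D@2: h1:6  h2:9  h3:9  h4:3 — peak 9.
No arrangement of the 24 feasible schedules does better.

9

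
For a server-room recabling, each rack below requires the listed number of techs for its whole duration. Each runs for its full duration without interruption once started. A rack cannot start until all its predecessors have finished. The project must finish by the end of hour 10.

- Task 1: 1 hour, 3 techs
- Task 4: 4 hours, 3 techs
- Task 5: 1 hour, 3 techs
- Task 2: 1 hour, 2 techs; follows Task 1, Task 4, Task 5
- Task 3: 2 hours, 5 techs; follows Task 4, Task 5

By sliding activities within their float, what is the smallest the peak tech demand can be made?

Early-start (Task 1@1, Task 4@1, Task 5@1, Task 2@5, Task 3@5) gives peak 9: h1:9  h2:3  h3:3  h4:3  h5:7  h6:5  h7:0  h8:0  h9:0  h10:0.
Shift Task 4→2, Task 5→6, Task 2→7, Task 3→8.
Schedule Task 1@1, Task 4@2, Task 5@6, Task 2@7, Task 3@8: h1:3  h2:3  h3:3  h4:3  h5:3  h6:3  h7:2  h8:5  h9:5  h10:0 — peak 5.

5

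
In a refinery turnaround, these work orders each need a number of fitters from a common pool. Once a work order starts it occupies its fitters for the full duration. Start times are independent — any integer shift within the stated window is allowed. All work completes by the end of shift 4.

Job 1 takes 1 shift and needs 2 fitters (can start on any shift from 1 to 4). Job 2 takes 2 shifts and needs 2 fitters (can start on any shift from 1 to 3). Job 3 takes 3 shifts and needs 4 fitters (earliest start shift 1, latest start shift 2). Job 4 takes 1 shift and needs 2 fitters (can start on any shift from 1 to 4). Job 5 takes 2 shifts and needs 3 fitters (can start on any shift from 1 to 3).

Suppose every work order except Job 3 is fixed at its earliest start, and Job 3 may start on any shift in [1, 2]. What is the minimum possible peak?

9

Job 3@1: s1:13  s2:9  s3:4  s4:0 → peak 13
Job 3@2: s1:9  s2:9  s3:4  s4:4 → peak 9
Best is Job 3@2, peak 9.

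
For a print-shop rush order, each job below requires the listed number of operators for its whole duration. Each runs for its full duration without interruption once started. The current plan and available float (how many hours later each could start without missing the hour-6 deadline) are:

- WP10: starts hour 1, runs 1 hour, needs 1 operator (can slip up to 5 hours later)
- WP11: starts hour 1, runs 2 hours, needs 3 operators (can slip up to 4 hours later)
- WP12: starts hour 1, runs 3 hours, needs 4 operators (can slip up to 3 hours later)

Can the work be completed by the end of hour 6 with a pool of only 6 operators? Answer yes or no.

yes

Schedule WP10@1, WP11@1, WP12@3: h1:4  h2:3  h3:4  h4:4  h5:4  h6:0 — peak 4 ≤ 6.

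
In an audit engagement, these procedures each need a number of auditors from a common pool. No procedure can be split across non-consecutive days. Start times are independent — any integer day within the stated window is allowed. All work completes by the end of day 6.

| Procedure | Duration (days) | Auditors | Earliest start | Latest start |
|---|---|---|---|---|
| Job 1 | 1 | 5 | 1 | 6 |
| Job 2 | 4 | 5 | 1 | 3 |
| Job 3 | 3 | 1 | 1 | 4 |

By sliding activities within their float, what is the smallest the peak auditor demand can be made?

Early-start (Job 1@1, Job 2@1, Job 3@1) gives peak 11: d1:11  d2:6  d3:6  d4:5  d5:0  d6:0.
Shift Job 2→2.
Schedule Job 1@1, Job 2@2, Job 3@1: d1:6  d2:6  d3:6  d4:5  d5:5  d6:0 — peak 6.

6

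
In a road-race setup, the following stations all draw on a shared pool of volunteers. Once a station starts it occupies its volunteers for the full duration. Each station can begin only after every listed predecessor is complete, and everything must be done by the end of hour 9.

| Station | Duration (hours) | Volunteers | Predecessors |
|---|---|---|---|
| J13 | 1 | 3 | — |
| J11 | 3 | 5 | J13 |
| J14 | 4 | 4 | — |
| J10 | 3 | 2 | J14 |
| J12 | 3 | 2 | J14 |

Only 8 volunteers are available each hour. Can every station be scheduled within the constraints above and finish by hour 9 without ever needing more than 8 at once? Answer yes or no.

The minimum achievable peak is 9; 8 < 9, so no feasible schedule stays within the cap.

no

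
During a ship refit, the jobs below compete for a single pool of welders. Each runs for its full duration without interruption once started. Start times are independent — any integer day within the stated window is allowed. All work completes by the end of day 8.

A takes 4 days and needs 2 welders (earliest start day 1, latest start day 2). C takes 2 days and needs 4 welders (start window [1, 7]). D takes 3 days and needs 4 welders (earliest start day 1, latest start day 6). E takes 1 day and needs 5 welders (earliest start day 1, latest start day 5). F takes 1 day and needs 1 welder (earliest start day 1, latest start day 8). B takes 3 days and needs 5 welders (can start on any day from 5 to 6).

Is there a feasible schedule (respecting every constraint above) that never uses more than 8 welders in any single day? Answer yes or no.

no

The minimum achievable peak is 9; 8 < 9, so no feasible schedule stays within the cap.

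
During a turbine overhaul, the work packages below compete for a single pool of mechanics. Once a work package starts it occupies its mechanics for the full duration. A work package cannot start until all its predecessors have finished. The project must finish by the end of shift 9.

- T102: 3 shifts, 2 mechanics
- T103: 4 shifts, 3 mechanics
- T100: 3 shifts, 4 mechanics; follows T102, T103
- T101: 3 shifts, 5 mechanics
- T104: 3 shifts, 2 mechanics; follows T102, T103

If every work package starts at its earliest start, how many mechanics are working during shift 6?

At early start, shift 6 has: T100, T104.
Demand: 4 + 2 = 6.

6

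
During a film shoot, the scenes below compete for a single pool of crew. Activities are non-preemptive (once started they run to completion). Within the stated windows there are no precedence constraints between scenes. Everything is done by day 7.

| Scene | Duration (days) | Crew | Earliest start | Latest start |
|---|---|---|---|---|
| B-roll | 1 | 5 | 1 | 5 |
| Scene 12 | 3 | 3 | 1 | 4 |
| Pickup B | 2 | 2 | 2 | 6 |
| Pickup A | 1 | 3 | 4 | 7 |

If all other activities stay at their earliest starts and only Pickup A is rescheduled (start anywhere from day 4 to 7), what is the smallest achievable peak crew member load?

8

Pickup A@4: d1:8  d2:5  d3:5  d4:3  d5:0  d6:0  d7:0 → peak 8
Pickup A@5: d1:8  d2:5  d3:5  d4:0  d5:3  d6:0  d7:0 → peak 8
Pickup A@6: d1:8  d2:5  d3:5  d4:0  d5:0  d6:3  d7:0 → peak 8
Pickup A@7: d1:8  d2:5  d3:5  d4:0  d5:0  d6:0  d7:3 → peak 8
Best is Pickup A@4, peak 8.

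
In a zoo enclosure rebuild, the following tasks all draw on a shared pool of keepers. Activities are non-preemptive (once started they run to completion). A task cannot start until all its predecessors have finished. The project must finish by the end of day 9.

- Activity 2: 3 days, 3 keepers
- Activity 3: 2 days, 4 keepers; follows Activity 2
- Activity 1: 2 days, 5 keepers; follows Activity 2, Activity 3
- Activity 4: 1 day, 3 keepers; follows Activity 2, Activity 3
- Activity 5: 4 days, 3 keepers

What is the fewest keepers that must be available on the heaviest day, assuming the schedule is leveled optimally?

6

Early-start (Activity 2@1, Activity 3@4, Activity 1@6, Activity 4@6, Activity 5@1) gives peak 8: d1:6  d2:6  d3:6  d4:7  d5:4  d6:8  d7:5  d8:0  d9:0.
Shift Activity 3→5, Activity 1→7, Activity 4→9.
Schedule Activity 2@1, Activity 3@5, Activity 1@7, Activity 4@9, Activity 5@1: d1:6  d2:6  d3:6  d4:3  d5:4  d6:4  d7:5  d8:5  d9:3 — peak 6.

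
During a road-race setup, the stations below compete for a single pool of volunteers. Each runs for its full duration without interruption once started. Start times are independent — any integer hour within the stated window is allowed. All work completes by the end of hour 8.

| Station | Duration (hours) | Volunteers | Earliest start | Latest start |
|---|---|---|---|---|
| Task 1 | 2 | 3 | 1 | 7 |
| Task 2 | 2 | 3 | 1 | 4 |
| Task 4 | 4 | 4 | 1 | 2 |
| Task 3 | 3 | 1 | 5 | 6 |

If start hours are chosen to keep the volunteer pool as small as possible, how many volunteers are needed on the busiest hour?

7

Early-start (Task 1@1, Task 2@1, Task 4@1, Task 3@5) gives peak 10: h1:10  h2:10  h3:4  h4:4  h5:1  h6:1  h7:1  h8:0.
Shift Task 2→3.
Schedule Task 1@1, Task 2@3, Task 4@1, Task 3@5: h1:7  h2:7  h3:7  h4:7  h5:1  h6:1  h7:1  h8:0 — peak 7.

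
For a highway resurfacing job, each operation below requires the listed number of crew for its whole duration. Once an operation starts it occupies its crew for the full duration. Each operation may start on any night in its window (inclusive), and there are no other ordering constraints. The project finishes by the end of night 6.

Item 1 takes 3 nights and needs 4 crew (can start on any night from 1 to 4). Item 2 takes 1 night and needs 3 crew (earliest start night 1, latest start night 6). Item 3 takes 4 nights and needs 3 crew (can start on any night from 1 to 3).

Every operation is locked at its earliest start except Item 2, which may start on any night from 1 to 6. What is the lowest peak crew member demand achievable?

7

Item 2@1: n1:10  n2:7  n3:7  n4:3  n5:0  n6:0 → peak 10
Item 2@2: n1:7  n2:10  n3:7  n4:3  n5:0  n6:0 → peak 10
Item 2@3: n1:7  n2:7  n3:10  n4:3  n5:0  n6:0 → peak 10
Item 2@4: n1:7  n2:7  n3:7  n4:6  n5:0  n6:0 → peak 7
Item 2@5: n1:7  n2:7  n3:7  n4:3  n5:3  n6:0 → peak 7
Item 2@6: n1:7  n2:7  n3:7  n4:3  n5:0  n6:3 → peak 7
Best is Item 2@4, peak 7.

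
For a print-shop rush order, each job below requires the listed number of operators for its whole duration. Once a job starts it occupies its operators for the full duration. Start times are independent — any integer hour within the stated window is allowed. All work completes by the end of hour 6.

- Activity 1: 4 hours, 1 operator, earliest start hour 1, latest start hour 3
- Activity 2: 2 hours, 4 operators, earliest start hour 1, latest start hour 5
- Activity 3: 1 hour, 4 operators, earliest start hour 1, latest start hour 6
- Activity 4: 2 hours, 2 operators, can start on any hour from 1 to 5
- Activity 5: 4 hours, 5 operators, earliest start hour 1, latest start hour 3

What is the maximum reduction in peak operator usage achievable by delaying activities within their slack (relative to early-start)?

Early-start peak: h1:16  h2:12  h3:6  h4:6  h5:0  h6:0 ⇒ 16.
Leveled (Activity 1@1, Activity 2@5, Activity 3@5, Activity 4@1, Activity 5@1): h1:8  h2:8  h3:6  h4:6  h5:8  h6:4 ⇒ 8.
Reduction 16 − 8 = 8.

8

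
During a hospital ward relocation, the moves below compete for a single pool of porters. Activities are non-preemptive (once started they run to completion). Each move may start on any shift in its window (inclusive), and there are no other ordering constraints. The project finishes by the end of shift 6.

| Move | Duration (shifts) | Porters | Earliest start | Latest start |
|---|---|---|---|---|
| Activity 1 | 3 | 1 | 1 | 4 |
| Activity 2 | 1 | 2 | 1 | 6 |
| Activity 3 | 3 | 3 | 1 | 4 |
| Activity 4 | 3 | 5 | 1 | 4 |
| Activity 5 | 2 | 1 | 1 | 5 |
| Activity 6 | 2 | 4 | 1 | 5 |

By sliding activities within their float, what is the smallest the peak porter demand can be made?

Early-start (Activity 1@1, Activity 2@1, Activity 3@1, Activity 4@1, Activity 5@1, Activity 6@1) gives peak 16: s1:16  s2:14  s3:9  s4:0  s5:0  s6:0.
Shift Activity 2→4, Activity 3→4, Activity 6→5.
Schedule Activity 1@1, Activity 2@4, Activity 3@4, Activity 4@1, Activity 5@1, Activity 6@5: s1:7  s2:7  s3:6  s4:5  s5:7  s6:7 — peak 7.
Total porter-shifts = 39 over 6 shifts ⇒ peak ≥ ⌈39/6⌉ = 7, so 7 is optimal.

7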